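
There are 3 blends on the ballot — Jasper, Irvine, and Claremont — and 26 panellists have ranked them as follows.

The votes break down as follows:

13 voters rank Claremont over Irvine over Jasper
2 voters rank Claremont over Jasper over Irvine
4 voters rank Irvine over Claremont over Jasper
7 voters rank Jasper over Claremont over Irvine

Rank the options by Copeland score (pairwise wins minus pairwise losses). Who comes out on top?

Pairwise results:
  Jasper vs Irvine: Irvine wins 17–9.
  Jasper vs Claremont: Claremont wins 19–7.
  Irvine vs Claremont: Claremont wins 22–4.
Copeland scores (wins − losses):
  Jasper: 0 − 2 = -2
  Irvine: 1 − 1 = 0
  Claremont: 2 − 0 = 2
Claremont has the best Copeland score.

Claremont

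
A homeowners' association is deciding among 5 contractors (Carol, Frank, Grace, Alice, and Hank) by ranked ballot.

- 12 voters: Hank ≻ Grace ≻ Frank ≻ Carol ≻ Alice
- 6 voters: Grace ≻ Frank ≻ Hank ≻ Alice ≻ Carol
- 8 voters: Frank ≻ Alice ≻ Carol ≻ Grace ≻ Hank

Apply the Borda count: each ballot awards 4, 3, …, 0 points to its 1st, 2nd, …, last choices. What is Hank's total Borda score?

Borda scores:
  Carol: 12·1 + 6·0 + 8·2 = 28
  Frank: 12·2 + 6·3 + 8·4 = 74
  Grace: 12·3 + 6·4 + 8·1 = 68
  Alice: 12·0 + 6·1 + 8·3 = 30
  Hank: 12·4 + 6·2 + 8·0 = 60

60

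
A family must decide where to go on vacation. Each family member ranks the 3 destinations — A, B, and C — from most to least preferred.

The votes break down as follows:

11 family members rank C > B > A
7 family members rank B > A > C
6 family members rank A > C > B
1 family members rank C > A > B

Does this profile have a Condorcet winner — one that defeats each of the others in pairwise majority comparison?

Head-to-head results (25 voters total):
A vs B: B wins 18–7.
A vs C: A wins 13–12.
B vs C: C wins 18–7.
No candidate beats all others: A beats C beats B beats A, a majority cycle.

No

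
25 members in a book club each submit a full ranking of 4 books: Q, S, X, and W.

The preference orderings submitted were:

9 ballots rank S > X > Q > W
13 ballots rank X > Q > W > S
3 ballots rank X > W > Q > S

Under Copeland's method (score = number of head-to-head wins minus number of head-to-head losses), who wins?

Pairwise results:
  Q vs S: Q wins 16–9.
  Q vs X: X wins 25–0.
  Q vs W: Q wins 22–3.
  S vs X: X wins 16–9.
  S vs W: W wins 16–9.
  X vs W: X wins 25–0.
Copeland scores (wins − losses):
  Q: 2 − 1 = 1
  S: 0 − 3 = -3
  X: 3 − 0 = 3
  W: 1 − 2 = -1
X has the best Copeland score.

X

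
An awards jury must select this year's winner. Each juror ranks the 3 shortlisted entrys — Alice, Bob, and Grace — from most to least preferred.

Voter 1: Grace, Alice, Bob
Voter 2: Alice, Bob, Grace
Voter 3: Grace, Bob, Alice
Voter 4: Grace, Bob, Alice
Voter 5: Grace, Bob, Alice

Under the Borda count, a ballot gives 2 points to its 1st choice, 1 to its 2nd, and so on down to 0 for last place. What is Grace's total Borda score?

8

Borda scores:
  Alice: 1 + 2 + 0 + 0 + 0 = 3
  Bob: 0 + 1 + 1 + 1 + 1 = 4
  Grace: 2 + 0 + 2 + 2 + 2 = 8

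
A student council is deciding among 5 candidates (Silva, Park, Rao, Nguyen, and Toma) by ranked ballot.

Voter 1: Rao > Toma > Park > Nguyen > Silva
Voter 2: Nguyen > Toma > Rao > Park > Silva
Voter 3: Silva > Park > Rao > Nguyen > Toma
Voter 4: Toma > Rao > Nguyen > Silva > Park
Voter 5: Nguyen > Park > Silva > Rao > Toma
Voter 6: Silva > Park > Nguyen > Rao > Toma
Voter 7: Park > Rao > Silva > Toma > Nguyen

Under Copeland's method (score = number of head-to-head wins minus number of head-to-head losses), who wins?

Park

Pairwise results:
  Silva vs Park: Park wins 4–3.
  Silva vs Rao: Rao wins 4–3.
  Silva vs Nguyen: Nguyen wins 4–3.
  Silva vs Toma: Silva wins 4–3.
  Park vs Rao: Park wins 4–3.
  Park vs Nguyen: Park wins 4–3.
  Park vs Toma: Park wins 4–3.
  Rao vs Nguyen: Rao wins 4–3.
  Rao vs Toma: Rao wins 5–2.
  Nguyen vs Toma: Nguyen wins 4–3.
Copeland scores (wins − losses):
  Silva: 1 − 3 = -2
  Park: 4 − 0 = 4
  Rao: 3 − 1 = 2
  Nguyen: 2 − 2 = 0
  Toma: 0 − 4 = -4
Park has the best Copeland score.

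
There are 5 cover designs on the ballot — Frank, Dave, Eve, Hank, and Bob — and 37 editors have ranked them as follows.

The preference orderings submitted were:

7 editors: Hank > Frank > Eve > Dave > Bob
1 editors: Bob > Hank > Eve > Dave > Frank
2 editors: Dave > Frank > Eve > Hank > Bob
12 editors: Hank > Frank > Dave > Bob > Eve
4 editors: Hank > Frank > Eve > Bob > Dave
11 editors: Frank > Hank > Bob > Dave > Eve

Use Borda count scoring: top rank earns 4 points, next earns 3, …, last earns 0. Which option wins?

Hank

Borda scores:
  Frank: 7·3 + 0 + 2·3 + 12·3 + 4·3 + 11·4 = 119
  Dave: 7·1 + 1 + 2·4 + 12·2 + 4·0 + 11·1 = 51
  Eve: 7·2 + 2 + 2·2 + 12·0 + 4·2 + 11·0 = 28
  Hank: 7·4 + 3 + 2·1 + 12·4 + 4·4 + 11·3 = 130
  Bob: 7·0 + 4 + 2·0 + 12·1 + 4·1 + 11·2 = 42
Hank has the highest total.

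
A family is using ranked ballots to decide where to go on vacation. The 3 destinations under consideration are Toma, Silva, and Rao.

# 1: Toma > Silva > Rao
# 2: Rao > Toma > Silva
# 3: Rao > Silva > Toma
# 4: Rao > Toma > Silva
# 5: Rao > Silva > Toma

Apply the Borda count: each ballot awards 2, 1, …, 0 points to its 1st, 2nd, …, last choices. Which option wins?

Borda scores:
  Toma: 2 + 1 + 0 + 1 + 0 = 4
  Silva: 1 + 0 + 1 + 0 + 1 = 3
  Rao: 0 + 2 + 2 + 2 + 2 = 8
Rao has the highest total.

Rao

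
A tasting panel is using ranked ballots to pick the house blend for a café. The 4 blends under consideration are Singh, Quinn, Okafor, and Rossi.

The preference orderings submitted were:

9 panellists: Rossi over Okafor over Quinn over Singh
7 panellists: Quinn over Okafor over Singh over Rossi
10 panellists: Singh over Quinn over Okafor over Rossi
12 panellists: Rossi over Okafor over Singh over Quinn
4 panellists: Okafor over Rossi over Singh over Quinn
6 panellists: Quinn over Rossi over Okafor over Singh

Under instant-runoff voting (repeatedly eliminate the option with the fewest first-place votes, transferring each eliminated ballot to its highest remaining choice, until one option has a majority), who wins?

Round 1: Rossi 21, Quinn 13, Singh 10, Okafor 4. Okafor has the fewest and is eliminated.
Round 2: Rossi 25, Quinn 13, Singh 10. Rossi has a majority.

Rossi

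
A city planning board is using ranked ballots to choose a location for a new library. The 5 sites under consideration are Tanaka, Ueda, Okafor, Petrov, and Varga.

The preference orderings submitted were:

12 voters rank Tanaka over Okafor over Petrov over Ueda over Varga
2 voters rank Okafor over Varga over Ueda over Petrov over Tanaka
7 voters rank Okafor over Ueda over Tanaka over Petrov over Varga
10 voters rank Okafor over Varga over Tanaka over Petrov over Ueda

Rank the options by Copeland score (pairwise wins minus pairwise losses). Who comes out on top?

Pairwise results:
  Tanaka vs Ueda: Tanaka wins 22–9.
  Tanaka vs Okafor: Okafor wins 19–12.
  Tanaka vs Petrov: Tanaka wins 29–2.
  Tanaka vs Varga: Tanaka wins 19–12.
  Ueda vs Okafor: Okafor wins 31–0.
  Ueda vs Petrov: Petrov wins 22–9.
  Ueda vs Varga: Ueda wins 19–12.
  Okafor vs Petrov: Okafor wins 31–0.
  Okafor vs Varga: Okafor wins 31–0.
  Petrov vs Varga: Petrov wins 19–12.
Copeland scores (wins − losses):
  Tanaka: 3 − 1 = 2
  Ueda: 1 − 3 = -2
  Okafor: 4 − 0 = 4
  Petrov: 2 − 2 = 0
  Varga: 0 − 4 = -4
Okafor has the best Copeland score.

Okafor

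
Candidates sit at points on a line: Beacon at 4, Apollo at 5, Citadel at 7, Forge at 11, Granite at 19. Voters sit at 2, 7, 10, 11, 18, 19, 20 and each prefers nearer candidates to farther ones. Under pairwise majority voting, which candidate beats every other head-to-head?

Forge

With single-peaked preferences on a line, the Condorcet winner is the candidate closest to the median voter.
The median voter (position 11) is closest to Forge at 11.
Check: Forge vs Citadel — voters closer to Forge: 5 of 7.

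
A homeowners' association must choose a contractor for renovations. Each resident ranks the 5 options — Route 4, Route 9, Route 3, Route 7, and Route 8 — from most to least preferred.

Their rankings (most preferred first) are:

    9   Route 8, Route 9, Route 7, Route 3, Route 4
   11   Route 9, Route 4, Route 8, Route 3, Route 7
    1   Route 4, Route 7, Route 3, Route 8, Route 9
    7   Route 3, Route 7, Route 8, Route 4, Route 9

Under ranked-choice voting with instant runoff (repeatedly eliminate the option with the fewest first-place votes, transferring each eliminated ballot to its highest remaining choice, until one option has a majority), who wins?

Route 8

Round 1: Route 9 11, Route 8 9, Route 3 7, Route 4 1, Route 7 0. Route 7 has the fewest and is eliminated.
Round 2: Route 9 11, Route 8 9, Route 3 7, Route 4 1. Route 4 has the fewest and is eliminated.
Round 3: Route 9 11, Route 8 9, Route 3 8. Route 3 has the fewest and is eliminated.
Round 4: Route 8 17, Route 9 11. Route 8 has a majority.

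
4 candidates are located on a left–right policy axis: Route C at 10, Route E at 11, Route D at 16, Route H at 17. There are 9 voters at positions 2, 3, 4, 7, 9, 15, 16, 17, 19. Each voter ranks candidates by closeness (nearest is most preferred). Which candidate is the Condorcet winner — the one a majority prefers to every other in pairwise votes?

With single-peaked preferences on a line, the Condorcet winner is the candidate closest to the median voter.
The median voter (position 9) is closest to Route C at 10.
Check: Route C vs Route D — voters closer to Route C: 5 of 9.

Route C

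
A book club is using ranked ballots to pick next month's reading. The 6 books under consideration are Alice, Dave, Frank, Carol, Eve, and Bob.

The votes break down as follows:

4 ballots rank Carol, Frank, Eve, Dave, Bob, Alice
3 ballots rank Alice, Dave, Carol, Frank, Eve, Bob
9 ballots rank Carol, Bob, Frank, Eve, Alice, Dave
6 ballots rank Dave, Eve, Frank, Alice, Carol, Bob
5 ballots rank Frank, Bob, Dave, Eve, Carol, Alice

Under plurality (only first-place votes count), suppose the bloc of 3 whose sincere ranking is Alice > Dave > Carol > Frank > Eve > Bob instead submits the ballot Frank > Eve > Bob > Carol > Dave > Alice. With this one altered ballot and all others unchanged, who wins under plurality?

Carol

First-place totals with the altered ballot: Alice 0, Dave 6, Frank 8, Carol 13, Eve 0, Bob 0.
The winner is unchanged: still Carol.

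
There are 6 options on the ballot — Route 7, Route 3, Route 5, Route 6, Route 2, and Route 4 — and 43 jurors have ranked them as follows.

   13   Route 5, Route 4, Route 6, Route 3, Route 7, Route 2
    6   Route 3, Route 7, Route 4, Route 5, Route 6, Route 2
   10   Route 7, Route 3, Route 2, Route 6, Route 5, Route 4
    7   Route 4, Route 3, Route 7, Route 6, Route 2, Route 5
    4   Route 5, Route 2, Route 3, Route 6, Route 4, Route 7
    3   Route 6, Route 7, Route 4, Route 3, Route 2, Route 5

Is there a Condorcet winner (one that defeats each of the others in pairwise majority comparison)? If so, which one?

No Condorcet winner

Head-to-head results (43 voters total):
Route 7 vs Route 3: Route 3 wins 30–13.
Route 7 vs Route 5: Route 7 wins 26–17.
Route 7 vs Route 6: Route 7 wins 23–20.
Route 7 vs Route 2: Route 7 wins 39–4.
Route 7 vs Route 4: Route 4 wins 24–19.
Route 3 vs Route 5: Route 3 wins 26–17.
Route 3 vs Route 6: Route 3 wins 27–16.
Route 3 vs Route 2: Route 3 wins 39–4.
Route 3 vs Route 4: Route 4 wins 23–20.
Route 5 vs Route 6: Route 5 wins 23–20.
Route 5 vs Route 2: Route 5 wins 23–20.
Route 5 vs Route 4: Route 5 wins 27–16.
Route 6 vs Route 2: Route 6 wins 29–14.
Route 6 vs Route 4: Route 4 wins 26–17.
Route 2 vs Route 4: Route 4 wins 29–14.
No candidate beats all others: Route 7 beats Route 5 beats Route 4 beats Route 7, a majority cycle.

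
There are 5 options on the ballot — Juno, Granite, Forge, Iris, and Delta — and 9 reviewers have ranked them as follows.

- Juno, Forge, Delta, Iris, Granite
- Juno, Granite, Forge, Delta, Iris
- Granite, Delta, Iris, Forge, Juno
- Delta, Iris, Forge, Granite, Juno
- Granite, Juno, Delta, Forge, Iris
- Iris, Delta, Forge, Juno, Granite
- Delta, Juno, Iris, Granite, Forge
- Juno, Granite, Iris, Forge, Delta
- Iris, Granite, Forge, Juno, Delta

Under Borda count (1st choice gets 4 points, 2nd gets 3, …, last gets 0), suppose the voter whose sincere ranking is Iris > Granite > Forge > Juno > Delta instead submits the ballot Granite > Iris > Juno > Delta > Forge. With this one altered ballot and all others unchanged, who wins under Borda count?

Borda totals with the altered ballot: Juno 21, Granite 20, Forge 12, Iris 17, Delta 20.
The winner is unchanged: still Juno.

Juno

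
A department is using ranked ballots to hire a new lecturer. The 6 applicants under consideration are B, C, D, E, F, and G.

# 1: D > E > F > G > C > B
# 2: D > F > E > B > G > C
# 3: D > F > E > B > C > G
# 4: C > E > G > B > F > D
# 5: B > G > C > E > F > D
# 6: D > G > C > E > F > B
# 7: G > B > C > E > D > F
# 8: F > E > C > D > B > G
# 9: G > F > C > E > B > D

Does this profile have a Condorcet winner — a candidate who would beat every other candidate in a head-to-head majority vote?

Head-to-head results (9 voters total):
B vs C: C wins 5–4.
B vs D: D wins 5–4.
B vs E: E wins 7–2.
B vs F: F wins 6–3.
B vs G: G wins 5–4.
C vs D: C wins 5–4.
C vs E: C wins 5–4.
C vs F: F wins 5–4.
C vs G: G wins 6–3.
D vs E: E wins 5–4.
D vs F: D wins 5–4.
D vs G: D wins 5–4.
E vs F: E wins 5–4.
E vs G: E wins 5–4.
F vs G: G wins 5–4.
No candidate beats all others: C beats D beats F beats C, a majority cycle.

No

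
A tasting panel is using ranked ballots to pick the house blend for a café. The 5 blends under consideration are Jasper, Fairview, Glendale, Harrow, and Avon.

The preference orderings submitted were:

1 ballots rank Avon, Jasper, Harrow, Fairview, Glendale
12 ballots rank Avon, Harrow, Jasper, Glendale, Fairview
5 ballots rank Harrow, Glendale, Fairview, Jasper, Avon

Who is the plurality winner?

First-place vote totals:
  Jasper: 0
  Fairview: 0
  Glendale: 0
  Harrow: 5
  Avon: 13
Avon has the most first-place votes.

Avon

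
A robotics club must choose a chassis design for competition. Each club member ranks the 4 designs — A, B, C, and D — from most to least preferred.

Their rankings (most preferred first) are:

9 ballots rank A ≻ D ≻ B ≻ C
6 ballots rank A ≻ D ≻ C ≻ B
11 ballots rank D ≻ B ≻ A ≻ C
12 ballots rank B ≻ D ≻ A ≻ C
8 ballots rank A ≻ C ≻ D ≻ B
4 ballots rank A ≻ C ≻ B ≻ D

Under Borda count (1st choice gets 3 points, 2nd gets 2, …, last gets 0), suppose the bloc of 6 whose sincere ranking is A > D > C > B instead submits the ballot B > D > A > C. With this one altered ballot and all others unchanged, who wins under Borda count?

Borda totals with the altered ballot: A 92, B 89, C 24, D 95.
The switch changes the winner from A to D.

D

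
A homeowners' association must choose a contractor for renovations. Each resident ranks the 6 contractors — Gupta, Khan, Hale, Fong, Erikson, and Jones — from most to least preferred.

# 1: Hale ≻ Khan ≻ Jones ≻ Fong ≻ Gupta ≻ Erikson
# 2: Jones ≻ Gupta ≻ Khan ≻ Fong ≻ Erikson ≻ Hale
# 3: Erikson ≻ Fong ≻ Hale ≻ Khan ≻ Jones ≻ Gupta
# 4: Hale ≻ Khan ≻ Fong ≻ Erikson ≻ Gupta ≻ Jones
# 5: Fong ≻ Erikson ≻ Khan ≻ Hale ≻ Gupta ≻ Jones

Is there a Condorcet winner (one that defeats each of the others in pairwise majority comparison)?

Head-to-head results (5 voters total):
Gupta vs Khan: Khan wins 4–1.
Gupta vs Hale: Hale wins 4–1.
Gupta vs Fong: Fong wins 4–1.
Gupta vs Erikson: Erikson wins 3–2.
Gupta vs Jones: Jones wins 3–2.
Khan vs Hale: Hale wins 3–2.
Khan vs Fong: Khan wins 3–2.
Khan vs Erikson: Khan wins 3–2.
Khan vs Jones: Khan wins 4–1.
Hale vs Fong: Fong wins 3–2.
Hale vs Erikson: Erikson wins 3–2.
Hale vs Jones: Hale wins 4–1.
Fong vs Erikson: Fong wins 4–1.
Fong vs Jones: Fong wins 3–2.
Erikson vs Jones: Erikson wins 3–2.
No candidate beats all others: Khan beats Fong beats Hale beats Khan, a majority cycle.

No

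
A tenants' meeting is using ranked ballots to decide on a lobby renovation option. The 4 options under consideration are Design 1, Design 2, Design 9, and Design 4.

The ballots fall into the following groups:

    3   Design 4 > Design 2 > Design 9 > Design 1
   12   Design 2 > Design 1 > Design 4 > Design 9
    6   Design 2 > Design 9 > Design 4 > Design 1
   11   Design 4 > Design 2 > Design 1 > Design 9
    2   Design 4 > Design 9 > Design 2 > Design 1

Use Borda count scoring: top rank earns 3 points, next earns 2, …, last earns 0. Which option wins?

Borda scores:
  Design 1: 3·0 + 12·2 + 6·0 + 11·1 + 2·0 = 35
  Design 2: 3·2 + 12·3 + 6·3 + 11·2 + 2·1 = 84
  Design 9: 3·1 + 12·0 + 6·2 + 11·0 + 2·2 = 19
  Design 4: 3·3 + 12·1 + 6·1 + 11·3 + 2·3 = 66
Design 2 has the highest total.

Design 2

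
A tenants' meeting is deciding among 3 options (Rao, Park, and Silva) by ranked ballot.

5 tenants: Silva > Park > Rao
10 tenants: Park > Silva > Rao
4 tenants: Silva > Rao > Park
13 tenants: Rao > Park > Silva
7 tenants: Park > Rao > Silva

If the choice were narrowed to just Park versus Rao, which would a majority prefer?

Ballots ranking Park above Rao: 5+10+7 = 22.
Ballots ranking Rao above Park: 4+13 = 17.
Park wins the head-to-head, 22–17.

Park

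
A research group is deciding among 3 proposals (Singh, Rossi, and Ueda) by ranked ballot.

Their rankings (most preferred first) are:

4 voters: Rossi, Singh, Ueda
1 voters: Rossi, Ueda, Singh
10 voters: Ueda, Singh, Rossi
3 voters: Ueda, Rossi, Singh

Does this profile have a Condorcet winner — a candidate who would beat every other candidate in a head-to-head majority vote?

Head-to-head results (18 voters total):
Singh vs Rossi: Singh wins 10–8.
Singh vs Ueda: Ueda wins 14–4.
Rossi vs Ueda: Ueda wins 13–5.
Ueda beats each rival — Singh (14–4), Rossi (13–5) — so Ueda is the Condorcet winner.

Yes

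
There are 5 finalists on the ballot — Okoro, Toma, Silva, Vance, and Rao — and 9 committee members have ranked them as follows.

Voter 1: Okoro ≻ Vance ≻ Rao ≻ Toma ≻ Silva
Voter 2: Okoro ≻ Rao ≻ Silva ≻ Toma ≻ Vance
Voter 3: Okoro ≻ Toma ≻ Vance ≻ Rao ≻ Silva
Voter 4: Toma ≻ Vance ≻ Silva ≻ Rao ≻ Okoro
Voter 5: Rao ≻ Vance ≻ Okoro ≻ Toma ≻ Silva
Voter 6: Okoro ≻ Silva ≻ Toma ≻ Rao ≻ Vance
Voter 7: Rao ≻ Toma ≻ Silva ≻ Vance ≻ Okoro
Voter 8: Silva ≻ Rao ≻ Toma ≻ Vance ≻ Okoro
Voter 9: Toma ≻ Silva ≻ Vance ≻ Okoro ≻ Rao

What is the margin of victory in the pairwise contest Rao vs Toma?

Ballots ranking Rao above Toma: 5.
Ballots ranking Toma above Rao: 4.
Rao wins 5–4, a margin of 1.

1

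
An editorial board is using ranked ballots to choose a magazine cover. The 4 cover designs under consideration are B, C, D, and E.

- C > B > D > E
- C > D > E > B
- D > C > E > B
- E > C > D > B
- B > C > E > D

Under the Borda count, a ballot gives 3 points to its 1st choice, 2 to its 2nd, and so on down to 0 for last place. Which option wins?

C

Borda scores:
  B: 2 + 0 + 0 + 0 + 3 = 5
  C: 3 + 3 + 2 + 2 + 2 = 12
  D: 1 + 2 + 3 + 1 + 0 = 7
  E: 0 + 1 + 1 + 3 + 1 = 6
C has the highest total.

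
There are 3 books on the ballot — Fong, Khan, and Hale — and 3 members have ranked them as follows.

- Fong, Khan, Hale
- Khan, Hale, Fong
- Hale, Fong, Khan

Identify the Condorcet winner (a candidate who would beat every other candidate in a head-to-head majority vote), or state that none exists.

No Condorcet winner

Head-to-head results (3 voters total):
Fong vs Khan: Fong wins 2–1.
Fong vs Hale: Hale wins 2–1.
Khan vs Hale: Khan wins 2–1.
No candidate beats all others: Fong beats Khan beats Hale beats Fong, a majority cycle.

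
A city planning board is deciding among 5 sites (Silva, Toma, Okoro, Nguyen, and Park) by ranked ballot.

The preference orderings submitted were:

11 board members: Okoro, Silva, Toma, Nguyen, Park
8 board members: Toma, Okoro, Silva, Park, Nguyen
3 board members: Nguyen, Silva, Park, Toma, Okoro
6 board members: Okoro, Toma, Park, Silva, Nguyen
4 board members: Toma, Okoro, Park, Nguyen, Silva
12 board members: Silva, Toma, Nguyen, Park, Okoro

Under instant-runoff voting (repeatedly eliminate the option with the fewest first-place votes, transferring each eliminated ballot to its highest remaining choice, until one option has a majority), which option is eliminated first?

Park

Round 1: Okoro 17, Silva 12, Toma 12, Nguyen 3, Park 0. Park has the fewest and is eliminated.
Round 2: Okoro 17, Silva 12, Toma 12, Nguyen 3. Nguyen has the fewest and is eliminated.
Round 3: Okoro 17, Silva 15, Toma 12. Toma has the fewest and is eliminated.
Round 4: Okoro 29, Silva 15. Okoro has a majority.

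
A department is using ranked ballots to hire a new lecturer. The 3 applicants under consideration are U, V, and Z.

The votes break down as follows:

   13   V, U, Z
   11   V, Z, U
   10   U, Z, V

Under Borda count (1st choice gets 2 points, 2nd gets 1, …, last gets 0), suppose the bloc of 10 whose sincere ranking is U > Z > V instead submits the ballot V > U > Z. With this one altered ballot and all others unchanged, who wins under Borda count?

V

Borda totals with the altered ballot: U 23, V 68, Z 11.
The winner is unchanged: still V.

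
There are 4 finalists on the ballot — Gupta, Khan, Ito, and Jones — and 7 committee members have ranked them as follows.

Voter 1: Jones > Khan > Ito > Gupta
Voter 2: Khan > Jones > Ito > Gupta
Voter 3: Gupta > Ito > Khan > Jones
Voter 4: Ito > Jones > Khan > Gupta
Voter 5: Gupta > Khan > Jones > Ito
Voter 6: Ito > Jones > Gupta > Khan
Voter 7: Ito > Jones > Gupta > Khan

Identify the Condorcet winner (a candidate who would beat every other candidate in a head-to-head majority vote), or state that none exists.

Head-to-head results (7 voters total):
Gupta vs Khan: Gupta wins 4–3.
Gupta vs Ito: Ito wins 5–2.
Gupta vs Jones: Jones wins 5–2.
Khan vs Ito: Ito wins 4–3.
Khan vs Jones: Jones wins 4–3.
Ito vs Jones: Ito wins 4–3.
Ito beats each rival — Gupta (5–2), Khan (4–3), Jones (4–3) — so Ito is the Condorcet winner.

Ito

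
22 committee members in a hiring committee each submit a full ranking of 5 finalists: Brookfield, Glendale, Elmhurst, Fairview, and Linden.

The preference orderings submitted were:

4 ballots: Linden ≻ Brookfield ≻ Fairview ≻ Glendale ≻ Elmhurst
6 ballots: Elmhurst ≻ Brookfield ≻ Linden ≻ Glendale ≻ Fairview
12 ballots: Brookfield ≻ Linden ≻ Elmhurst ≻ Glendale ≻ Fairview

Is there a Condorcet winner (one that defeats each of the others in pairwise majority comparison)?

Head-to-head results (22 voters total):
Brookfield vs Glendale: Brookfield wins 22–0.
Brookfield vs Elmhurst: Brookfield wins 16–6.
Brookfield vs Fairview: Brookfield wins 22–0.
Brookfield vs Linden: Brookfield wins 18–4.
Glendale vs Elmhurst: Elmhurst wins 18–4.
Glendale vs Fairview: Glendale wins 18–4.
Glendale vs Linden: Linden wins 22–0.
Elmhurst vs Fairview: Elmhurst wins 18–4.
Elmhurst vs Linden: Linden wins 16–6.
Fairview vs Linden: Linden wins 22–0.
Brookfield beats each rival — Glendale (22–0), Elmhurst (16–6), Fairview (22–0), Linden (18–4) — so Brookfield is the Condorcet winner.

Yes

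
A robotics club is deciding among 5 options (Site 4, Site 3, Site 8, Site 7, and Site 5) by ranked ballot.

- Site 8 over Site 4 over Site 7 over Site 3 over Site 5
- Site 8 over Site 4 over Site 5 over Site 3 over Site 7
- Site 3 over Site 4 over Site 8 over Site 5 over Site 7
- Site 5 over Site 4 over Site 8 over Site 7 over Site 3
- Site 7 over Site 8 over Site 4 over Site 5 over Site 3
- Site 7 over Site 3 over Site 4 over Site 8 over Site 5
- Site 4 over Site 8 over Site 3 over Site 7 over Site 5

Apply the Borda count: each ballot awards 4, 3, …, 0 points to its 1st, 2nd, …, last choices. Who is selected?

Site 4

Borda scores:
  Site 4: 3 + 3 + 3 + 3 + 2 + 2 + 4 = 20
  Site 3: 1 + 1 + 4 + 0 + 0 + 3 + 2 = 11
  Site 8: 4 + 4 + 2 + 2 + 3 + 1 + 3 = 19
  Site 7: 2 + 0 + 0 + 1 + 4 + 4 + 1 = 12
  Site 5: 0 + 2 + 1 + 4 + 1 + 0 + 0 = 8
Site 4 has the highest total.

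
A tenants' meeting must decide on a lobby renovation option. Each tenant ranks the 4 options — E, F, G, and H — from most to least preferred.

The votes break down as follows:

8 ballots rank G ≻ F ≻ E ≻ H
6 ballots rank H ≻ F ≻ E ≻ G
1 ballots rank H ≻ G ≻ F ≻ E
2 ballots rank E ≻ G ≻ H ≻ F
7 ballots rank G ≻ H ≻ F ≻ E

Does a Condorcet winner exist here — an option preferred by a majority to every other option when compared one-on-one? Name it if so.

Head-to-head results (24 voters total):
E vs F: F wins 22–2.
E vs G: G wins 16–8.
E vs H: H wins 14–10.
F vs G: G wins 18–6.
F vs H: H wins 16–8.
G vs H: G wins 17–7.
G beats each rival — E (16–8), F (18–6), H (17–7) — so G is the Condorcet winner.

G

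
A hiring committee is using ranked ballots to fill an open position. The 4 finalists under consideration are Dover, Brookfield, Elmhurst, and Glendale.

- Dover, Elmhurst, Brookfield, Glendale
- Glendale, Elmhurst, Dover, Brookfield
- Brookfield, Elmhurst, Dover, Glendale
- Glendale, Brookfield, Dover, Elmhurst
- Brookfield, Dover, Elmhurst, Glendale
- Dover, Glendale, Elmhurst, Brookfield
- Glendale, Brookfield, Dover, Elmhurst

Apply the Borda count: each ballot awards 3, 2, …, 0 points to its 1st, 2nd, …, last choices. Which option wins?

Borda scores:
  Dover: 3 + 1 + 1 + 1 + 2 + 3 + 1 = 12
  Brookfield: 1 + 0 + 3 + 2 + 3 + 0 + 2 = 11
  Elmhurst: 2 + 2 + 2 + 0 + 1 + 1 + 0 = 8
  Glendale: 0 + 3 + 0 + 3 + 0 + 2 + 3 = 11
Dover has the highest total.

Dover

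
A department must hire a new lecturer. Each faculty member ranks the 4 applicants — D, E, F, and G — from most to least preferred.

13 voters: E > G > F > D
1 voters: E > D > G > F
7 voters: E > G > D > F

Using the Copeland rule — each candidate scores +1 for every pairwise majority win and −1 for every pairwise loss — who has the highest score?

Pairwise results:
  D vs E: E wins 21–0.
  D vs F: F wins 13–8.
  D vs G: G wins 20–1.
  E vs F: E wins 21–0.
  E vs G: E wins 21–0.
  F vs G: G wins 21–0.
Copeland scores (wins − losses):
  D: 0 − 3 = -3
  E: 3 − 0 = 3
  F: 1 − 2 = -1
  G: 2 − 1 = 1
E has the best Copeland score.

E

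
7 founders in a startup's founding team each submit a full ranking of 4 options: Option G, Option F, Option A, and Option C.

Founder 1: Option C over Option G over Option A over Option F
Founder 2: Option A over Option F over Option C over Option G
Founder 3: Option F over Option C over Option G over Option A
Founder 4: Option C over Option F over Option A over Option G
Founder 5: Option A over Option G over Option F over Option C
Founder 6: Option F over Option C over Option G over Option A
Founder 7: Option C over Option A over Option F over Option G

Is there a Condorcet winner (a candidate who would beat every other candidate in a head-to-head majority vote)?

No

Head-to-head results (7 voters total):
Option G vs Option F: Option F wins 5–2.
Option G vs Option A: Option A wins 4–3.
Option G vs Option C: Option C wins 6–1.
Option F vs Option A: Option A wins 4–3.
Option F vs Option C: Option F wins 4–3.
Option A vs Option C: Option C wins 5–2.
No candidate beats all others: Option F beats Option C beats Option A beats Option F, a majority cycle.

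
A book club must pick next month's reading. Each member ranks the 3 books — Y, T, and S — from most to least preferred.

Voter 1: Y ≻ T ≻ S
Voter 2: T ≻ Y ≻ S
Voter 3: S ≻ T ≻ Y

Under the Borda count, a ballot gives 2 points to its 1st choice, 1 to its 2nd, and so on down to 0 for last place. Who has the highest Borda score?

T

Borda scores:
  Y: 2 + 1 + 0 = 3
  T: 1 + 2 + 1 = 4
  S: 0 + 0 + 2 = 2
T has the highest total.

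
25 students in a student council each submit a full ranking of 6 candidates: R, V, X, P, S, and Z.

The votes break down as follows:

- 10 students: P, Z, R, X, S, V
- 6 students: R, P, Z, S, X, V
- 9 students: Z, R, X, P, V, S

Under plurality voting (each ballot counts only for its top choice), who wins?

First-place vote totals:
  R: 6
  V: 0
  X: 0
  P: 10
  S: 0
  Z: 9
P has the most first-place votes.

P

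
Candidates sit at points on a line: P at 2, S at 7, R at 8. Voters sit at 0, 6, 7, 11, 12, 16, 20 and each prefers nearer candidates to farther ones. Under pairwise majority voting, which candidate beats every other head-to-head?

R

With single-peaked preferences on a line, the Condorcet winner is the candidate closest to the median voter.
The median voter (position 11) is closest to R at 8.
Check: R vs S — voters closer to R: 4 of 7.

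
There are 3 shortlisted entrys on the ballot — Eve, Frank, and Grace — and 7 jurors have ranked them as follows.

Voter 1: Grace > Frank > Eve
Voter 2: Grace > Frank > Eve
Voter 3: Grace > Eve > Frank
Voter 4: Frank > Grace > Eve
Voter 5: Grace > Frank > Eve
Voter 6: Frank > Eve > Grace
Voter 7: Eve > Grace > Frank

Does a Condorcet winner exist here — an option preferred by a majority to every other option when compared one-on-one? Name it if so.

Grace

Head-to-head results (7 voters total):
Eve vs Frank: Frank wins 5–2.
Eve vs Grace: Grace wins 5–2.
Frank vs Grace: Grace wins 5–2.
Grace beats each rival — Eve (5–2), Frank (5–2) — so Grace is the Condorcet winner.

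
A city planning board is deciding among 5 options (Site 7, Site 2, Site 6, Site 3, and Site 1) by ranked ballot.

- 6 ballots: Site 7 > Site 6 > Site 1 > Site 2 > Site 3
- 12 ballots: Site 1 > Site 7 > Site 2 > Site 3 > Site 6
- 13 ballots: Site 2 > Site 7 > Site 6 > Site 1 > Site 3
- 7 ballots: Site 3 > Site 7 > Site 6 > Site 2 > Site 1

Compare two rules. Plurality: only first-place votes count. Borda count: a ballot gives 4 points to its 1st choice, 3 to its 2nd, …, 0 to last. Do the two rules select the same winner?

No

Plurality first-place counts: Site 7 6, Site 2 13, Site 6 0, Site 3 7, Site 1 12 → Site 2.
Borda totals: Site 7 120, Site 2 89, Site 6 58, Site 3 40, Site 1 73 → Site 7.
The two rules disagree: plurality picks Site 2, Borda picks Site 7.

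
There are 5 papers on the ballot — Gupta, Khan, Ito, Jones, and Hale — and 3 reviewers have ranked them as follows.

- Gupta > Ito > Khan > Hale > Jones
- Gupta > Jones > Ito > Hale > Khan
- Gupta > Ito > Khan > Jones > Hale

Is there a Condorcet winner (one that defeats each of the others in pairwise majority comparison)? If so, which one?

Head-to-head results (3 voters total):
Gupta vs Khan: Gupta wins 3–0.
Gupta vs Ito: Gupta wins 3–0.
Gupta vs Jones: Gupta wins 3–0.
Gupta vs Hale: Gupta wins 3–0.
Khan vs Ito: Ito wins 3–0.
Khan vs Jones: Khan wins 2–1.
Khan vs Hale: Khan wins 2–1.
Ito vs Jones: Ito wins 2–1.
Ito vs Hale: Ito wins 3–0.
Jones vs Hale: Jones wins 2–1.
Gupta beats each rival — Khan (3–0), Ito (3–0), Jones (3–0), Hale (3–0) — so Gupta is the Condorcet winner.

Gupta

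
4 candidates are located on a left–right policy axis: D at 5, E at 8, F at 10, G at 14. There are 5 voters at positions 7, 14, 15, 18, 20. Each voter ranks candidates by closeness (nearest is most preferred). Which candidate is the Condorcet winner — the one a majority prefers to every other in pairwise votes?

G

With single-peaked preferences on a line, the Condorcet winner is the candidate closest to the median voter.
The median voter (position 15) is closest to G at 14.
Check: G vs E — voters closer to G: 4 of 5.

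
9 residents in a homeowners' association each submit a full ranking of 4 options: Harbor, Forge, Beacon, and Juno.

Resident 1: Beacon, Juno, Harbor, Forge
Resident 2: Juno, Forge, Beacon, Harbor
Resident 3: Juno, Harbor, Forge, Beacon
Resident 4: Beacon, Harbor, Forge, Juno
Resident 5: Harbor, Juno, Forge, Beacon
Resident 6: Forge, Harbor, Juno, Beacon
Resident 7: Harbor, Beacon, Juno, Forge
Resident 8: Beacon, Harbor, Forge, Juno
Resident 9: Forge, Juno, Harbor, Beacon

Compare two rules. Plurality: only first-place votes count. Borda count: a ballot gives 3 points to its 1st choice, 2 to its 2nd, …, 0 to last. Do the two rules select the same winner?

No

Plurality first-place counts: Harbor 2, Forge 2, Beacon 3, Juno 2 → Beacon.
Borda totals: Harbor 16, Forge 12, Beacon 12, Juno 14 → Harbor.
The two rules disagree: plurality picks Beacon, Borda picks Harbor.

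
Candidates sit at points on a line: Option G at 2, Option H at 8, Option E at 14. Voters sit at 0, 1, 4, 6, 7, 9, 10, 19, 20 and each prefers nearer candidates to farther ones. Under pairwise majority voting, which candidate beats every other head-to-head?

Option H

With single-peaked preferences on a line, the Condorcet winner is the candidate closest to the median voter.
The median voter (position 7) is closest to Option H at 8.
Check: Option H vs Option E — voters closer to Option H: 7 of 9.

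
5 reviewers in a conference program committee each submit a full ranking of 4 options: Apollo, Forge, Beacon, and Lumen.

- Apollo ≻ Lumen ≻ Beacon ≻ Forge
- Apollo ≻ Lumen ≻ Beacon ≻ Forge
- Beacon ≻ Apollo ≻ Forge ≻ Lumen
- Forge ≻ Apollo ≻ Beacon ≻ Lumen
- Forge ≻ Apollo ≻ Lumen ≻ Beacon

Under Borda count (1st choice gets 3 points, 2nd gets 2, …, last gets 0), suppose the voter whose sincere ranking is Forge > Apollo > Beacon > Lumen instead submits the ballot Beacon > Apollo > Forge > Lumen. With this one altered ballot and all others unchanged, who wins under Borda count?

Apollo

Borda totals with the altered ballot: Apollo 12, Forge 5, Beacon 8, Lumen 5.
The winner is unchanged: still Apollo.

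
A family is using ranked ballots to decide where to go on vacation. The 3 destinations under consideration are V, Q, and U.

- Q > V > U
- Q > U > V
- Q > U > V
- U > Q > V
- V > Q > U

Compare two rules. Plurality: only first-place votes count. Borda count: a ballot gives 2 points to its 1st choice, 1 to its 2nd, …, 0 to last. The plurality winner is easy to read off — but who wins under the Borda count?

Plurality first-place counts: V 1, Q 3, U 1 → Q.
Borda totals: V 3, Q 8, U 4 → Q.

Q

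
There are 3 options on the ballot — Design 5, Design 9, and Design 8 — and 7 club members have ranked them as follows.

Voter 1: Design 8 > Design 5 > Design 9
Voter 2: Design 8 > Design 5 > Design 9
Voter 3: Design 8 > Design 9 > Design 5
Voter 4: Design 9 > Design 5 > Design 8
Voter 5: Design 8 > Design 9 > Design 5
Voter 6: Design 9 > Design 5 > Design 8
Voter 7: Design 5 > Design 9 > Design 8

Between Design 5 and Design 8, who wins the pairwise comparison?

Ballots ranking Design 5 above Design 8: 3.
Ballots ranking Design 8 above Design 5: 4.
Design 8 wins the head-to-head, 4–3.

Design 8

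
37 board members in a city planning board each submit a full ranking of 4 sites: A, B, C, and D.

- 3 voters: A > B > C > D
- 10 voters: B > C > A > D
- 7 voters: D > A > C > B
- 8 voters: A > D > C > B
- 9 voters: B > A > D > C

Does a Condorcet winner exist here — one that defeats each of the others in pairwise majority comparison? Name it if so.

B

Head-to-head results (37 voters total):
A vs B: B wins 19–18.
A vs C: A wins 27–10.
A vs D: A wins 30–7.
B vs C: B wins 22–15.
B vs D: B wins 22–15.
C vs D: D wins 24–13.
B beats each rival — A (19–18), C (22–15), D (22–15) — so B is the Condorcet winner.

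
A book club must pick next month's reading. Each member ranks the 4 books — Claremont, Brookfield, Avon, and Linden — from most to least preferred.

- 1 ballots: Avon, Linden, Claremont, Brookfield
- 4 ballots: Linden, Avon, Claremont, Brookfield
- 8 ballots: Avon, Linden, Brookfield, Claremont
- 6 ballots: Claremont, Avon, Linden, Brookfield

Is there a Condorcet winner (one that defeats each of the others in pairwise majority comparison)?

Yes

Head-to-head results (19 voters total):
Claremont vs Brookfield: Claremont wins 11–8.
Claremont vs Avon: Avon wins 13–6.
Claremont vs Linden: Linden wins 13–6.
Brookfield vs Avon: Avon wins 19–0.
Brookfield vs Linden: Linden wins 19–0.
Avon vs Linden: Avon wins 15–4.
Avon beats each rival — Claremont (13–6), Brookfield (19–0), Linden (15–4) — so Avon is the Condorcet winner.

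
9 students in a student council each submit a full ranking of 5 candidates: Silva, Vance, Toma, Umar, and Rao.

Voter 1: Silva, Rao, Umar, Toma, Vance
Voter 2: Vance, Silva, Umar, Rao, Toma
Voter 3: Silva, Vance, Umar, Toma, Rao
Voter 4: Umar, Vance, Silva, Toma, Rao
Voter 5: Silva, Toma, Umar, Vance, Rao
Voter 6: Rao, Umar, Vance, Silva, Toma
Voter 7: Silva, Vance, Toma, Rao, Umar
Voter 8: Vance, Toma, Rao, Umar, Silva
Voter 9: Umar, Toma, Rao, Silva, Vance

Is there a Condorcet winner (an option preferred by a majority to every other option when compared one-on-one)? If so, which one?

Head-to-head results (9 voters total):
Silva vs Vance: Silva wins 5–4.
Silva vs Toma: Silva wins 7–2.
Silva vs Umar: Silva wins 5–4.
Silva vs Rao: Silva wins 6–3.
Vance vs Toma: Vance wins 6–3.
Vance vs Umar: Umar wins 5–4.
Vance vs Rao: Vance wins 6–3.
Toma vs Umar: Umar wins 6–3.
Toma vs Rao: Toma wins 6–3.
Umar vs Rao: Umar wins 5–4.
Silva beats each rival — Vance (5–4), Toma (7–2), Umar (5–4), Rao (6–3) — so Silva is the Condorcet winner.

Silva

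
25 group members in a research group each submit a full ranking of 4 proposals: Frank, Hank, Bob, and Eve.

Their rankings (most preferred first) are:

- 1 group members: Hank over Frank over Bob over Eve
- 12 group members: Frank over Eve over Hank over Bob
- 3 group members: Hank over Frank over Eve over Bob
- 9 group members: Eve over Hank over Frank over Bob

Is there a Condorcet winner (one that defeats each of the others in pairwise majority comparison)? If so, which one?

There is no Condorcet winner

Head-to-head results (25 voters total):
Frank vs Hank: Hank wins 13–12.
Frank vs Bob: Frank wins 25–0.
Frank vs Eve: Frank wins 16–9.
Hank vs Bob: Hank wins 25–0.
Hank vs Eve: Eve wins 21–4.
Bob vs Eve: Eve wins 24–1.
No candidate beats all others: Frank beats Eve beats Hank beats Frank, a majority cycle.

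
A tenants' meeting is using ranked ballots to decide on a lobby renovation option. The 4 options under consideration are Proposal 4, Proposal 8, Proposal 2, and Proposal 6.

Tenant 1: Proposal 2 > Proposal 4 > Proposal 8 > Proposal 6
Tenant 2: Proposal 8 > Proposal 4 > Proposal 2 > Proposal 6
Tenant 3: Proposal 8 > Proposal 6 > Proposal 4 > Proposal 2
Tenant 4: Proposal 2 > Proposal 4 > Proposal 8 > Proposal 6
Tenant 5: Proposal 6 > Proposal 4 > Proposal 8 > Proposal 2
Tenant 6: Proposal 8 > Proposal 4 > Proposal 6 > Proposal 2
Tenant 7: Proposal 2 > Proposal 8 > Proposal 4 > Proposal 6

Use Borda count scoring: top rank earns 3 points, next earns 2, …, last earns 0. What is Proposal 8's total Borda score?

14

Borda scores:
  Proposal 4: 2 + 2 + 1 + 2 + 2 + 2 + 1 = 12
  Proposal 8: 1 + 3 + 3 + 1 + 1 + 3 + 2 = 14
  Proposal 2: 3 + 1 + 0 + 3 + 0 + 0 + 3 = 10
  Proposal 6: 0 + 0 + 2 + 0 + 3 + 1 + 0 = 6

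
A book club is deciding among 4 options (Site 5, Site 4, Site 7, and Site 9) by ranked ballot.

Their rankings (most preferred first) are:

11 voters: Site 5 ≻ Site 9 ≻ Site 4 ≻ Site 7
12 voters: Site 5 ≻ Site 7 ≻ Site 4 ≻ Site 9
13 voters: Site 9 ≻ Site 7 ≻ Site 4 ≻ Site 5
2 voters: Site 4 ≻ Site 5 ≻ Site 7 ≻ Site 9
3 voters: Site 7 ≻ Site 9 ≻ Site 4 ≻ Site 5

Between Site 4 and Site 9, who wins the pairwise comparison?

Ballots ranking Site 4 above Site 9: 12+2 = 14.
Ballots ranking Site 9 above Site 4: 11+13+3 = 27.
Site 9 wins the head-to-head, 27–14.

Site 9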